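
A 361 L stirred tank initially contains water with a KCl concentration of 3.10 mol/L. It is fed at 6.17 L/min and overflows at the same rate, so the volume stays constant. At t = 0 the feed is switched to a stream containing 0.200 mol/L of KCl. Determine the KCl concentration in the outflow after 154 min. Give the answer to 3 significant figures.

0.409 mol/L

Unsteady species balance (constant V, well mixed): V dC/dt = Q(C_in − C).
Rewrite as dC/dt + C/τ = C_in/τ, τ = V/Q = 58.509 min.
This is linear first-order; C(t) = C_in + (C₀ − C_in) e^(−t/τ).
C(154) = 0.200 + (3.10 − 0.200)·e^(−154/58.509) = 0.200 + (2.9000)·0.071929 = 0.40859 mol/L.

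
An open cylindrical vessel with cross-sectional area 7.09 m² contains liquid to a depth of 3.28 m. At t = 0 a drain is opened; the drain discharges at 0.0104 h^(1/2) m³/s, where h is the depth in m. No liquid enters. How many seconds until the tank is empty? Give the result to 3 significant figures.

2470 s

With no inflow, A dh/dt = −0.0104 √h.
This is separable: 2 d(√h)/dt = −0.0104/A, so √h = √h₀ − (0.0104/(2A)) t.
Set h = 0: 2√h₀ = (0.0104/A) t_empty ⇒ t_empty = 2A√h₀/0.0104.
t_empty = 2·7.09·√3.28/0.0104 = 14.180·1.8111/0.0104 = 2469.3 s.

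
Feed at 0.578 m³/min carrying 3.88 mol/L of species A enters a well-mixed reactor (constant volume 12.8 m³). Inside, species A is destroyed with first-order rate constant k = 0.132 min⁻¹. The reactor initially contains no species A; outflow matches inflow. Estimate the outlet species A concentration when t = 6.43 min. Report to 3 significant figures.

Accumulation = in − out − consumed: V dC/dt = Q C_in − Q C − k V C.
dC/dt = (Q/V) C_in − (Q/V + k) C; effective rate a = Q/V + k = 0.045156 + 0.132 = 0.17716 min⁻¹.
C_ss = Q C_in/(Q + kV) = 0.98899 mol/L; C(t) = C_ss + (C₀ − C_ss) e^(−a t).
C(6.43) = 0.98899 + (-0.98899)·e^(−0.17716·6.43) = 0.98899 + (-0.98899)·0.32010 = 0.67241 mol/L.

0.672 mol/L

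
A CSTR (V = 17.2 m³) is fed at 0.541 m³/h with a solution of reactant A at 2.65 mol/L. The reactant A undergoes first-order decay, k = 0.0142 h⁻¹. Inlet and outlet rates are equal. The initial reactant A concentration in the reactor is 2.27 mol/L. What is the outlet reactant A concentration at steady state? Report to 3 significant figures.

1.83 mol/L

V dC/dt = Q(C_in − C) − k V C.
Steady state (dC/dt = 0): C_ss = Q C_in/(Q + kV) = C_in/(1 + kV/Q).
C_ss = 0.541·2.65/(0.541 + 0.0142·17.2) = 1.4337/0.78524 = 1.8257 mol/L.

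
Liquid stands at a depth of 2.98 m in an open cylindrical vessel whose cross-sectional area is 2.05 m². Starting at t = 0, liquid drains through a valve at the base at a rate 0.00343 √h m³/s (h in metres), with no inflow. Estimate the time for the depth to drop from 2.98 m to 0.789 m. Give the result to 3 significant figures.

With no inflow, A dh/dt = −0.00343 √h.
This is separable: 2 d(√h)/dt = −0.00343/A, so √h = √h₀ − (0.00343/(2A)) t.
t = 2A(√h₀ − √h)/0.00343 = 2·2.05·(√2.98 − √0.789)/0.00343
  = 4.1000 × (1.7263 − 0.88826) / 0.00343 = 1001.7 s.

1000 s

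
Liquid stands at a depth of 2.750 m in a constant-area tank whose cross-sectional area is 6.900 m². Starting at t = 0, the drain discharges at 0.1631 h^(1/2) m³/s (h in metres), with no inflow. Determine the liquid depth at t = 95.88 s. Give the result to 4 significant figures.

0.2758 m

With no inflow, A dh/dt = −0.1631 √h.
This is separable: 2 d(√h)/dt = −0.1631/A, so √h = √h₀ − (0.1631/(2A)) t.
√h = √2.750 − 0.1631·95.88/(2·6.900) = 1.65831 − 1.13319 = 0.525122.
h = 0.525122² = 0.275753 m.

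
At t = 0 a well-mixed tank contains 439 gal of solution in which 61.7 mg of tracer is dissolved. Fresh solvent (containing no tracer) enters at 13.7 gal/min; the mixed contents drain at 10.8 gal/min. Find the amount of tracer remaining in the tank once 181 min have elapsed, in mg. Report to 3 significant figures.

3.30 mg

Total volume: dV/dt = Q_in − Q_out = 2.9000 gal/min, so V(t) = 439 + 2.9000 t and V(181) = 963.90 gal.
Species balance (pure solvent in): dm/dt = −Q_out · m/V(t).
Separate: dm/m = −Q_out dt/V(t) ⇒ ln(m/m₀) = −(Q_out/(Q_in−Q_out)) ln(V/V₀).
m = m₀ (V₀/V)^(Q_out/(Q_in−Q_out)) = 61.7 × (439/963.90)^(3.7241) = 3.2979 mg.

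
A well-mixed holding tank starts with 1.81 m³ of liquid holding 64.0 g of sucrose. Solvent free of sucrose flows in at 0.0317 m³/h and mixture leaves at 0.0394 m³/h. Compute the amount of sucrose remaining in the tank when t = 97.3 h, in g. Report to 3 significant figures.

Let m(t) be the amount of sucrose. Volume: V(t) = V₀ + (Q_in − Q_out) t = 1.81 − 0.0077000 t; V(97.3) = 1.0608 m³.
Species balance (pure solvent in): dm/dt = −Q_out · m/V(t).
Separate: dm/m = −Q_out dt/V(t) ⇒ ln(m/m₀) = −(Q_out/(Q_in−Q_out)) ln(V/V₀).
m = m₀ (V₀/V)^(Q_out/(Q_in−Q_out)) = 64.0 × (1.81/1.0608)^(-5.1169) = 4.1573 g.

4.16 g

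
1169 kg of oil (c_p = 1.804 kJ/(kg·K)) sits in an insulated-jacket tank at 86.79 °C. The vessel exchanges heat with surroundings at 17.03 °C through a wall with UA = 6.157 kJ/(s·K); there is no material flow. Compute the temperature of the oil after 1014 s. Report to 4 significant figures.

Lumped-capacitance energy balance: M c_p dT/dt = UA(T_amb − T).
dT/dt = (T_ss − T)/τ with T_ss = T_amb = 17.0300 °C, τ = M c_p/UA = 1169·1.804/6.157 = 342.517 s.
Integrating: T(t) = T_ss + (T₀ − T_ss) e^(−t/τ).
T(1014) = 17.0300 + (69.7600)·0.0517962 = 20.6433 °C.

20.64 °C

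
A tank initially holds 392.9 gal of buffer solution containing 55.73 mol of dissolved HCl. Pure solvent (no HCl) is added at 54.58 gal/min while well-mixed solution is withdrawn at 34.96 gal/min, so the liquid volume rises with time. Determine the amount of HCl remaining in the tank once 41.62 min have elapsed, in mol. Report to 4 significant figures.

Let m(t) be the amount of HCl. Volume: V(t) = V₀ + (Q_in − Q_out) t = 392.9 + 19.6200 t; V(41.62) = 1209.48 gal.
Species balance (pure solvent in): dm/dt = −Q_out · m/V(t).
Separate: dm/m = −Q_out dt/V(t) ⇒ ln(m/m₀) = −(Q_out/(Q_in−Q_out)) ln(V/V₀).
m = m₀ (V₀/V)^(Q_out/(Q_in−Q_out)) = 55.73 × (392.9/1209.48)^(1.78186) = 7.51582 mol.

7.516 mol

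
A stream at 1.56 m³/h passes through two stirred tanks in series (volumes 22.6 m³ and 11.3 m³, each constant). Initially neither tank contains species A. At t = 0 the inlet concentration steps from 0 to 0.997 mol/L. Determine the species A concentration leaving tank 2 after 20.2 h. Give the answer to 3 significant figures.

0.564 mol/L

Each tank obeys Vᵢ dCᵢ/dt = Q(Cᵢ₋₁ − Cᵢ), so τᵢ = Vᵢ/Q.
τ₁ = 22.6/1.56 = 14.487 h; τ₂ = 11.3/1.56 = 7.2436 h.
Solving the cascade with C₁(0)=C₂(0)=0 gives C₂(t) = C_in[1 − (τ₁ e^(−t/τ₁) − τ₂ e^(−t/τ₂))/(τ₁ − τ₂)].
At t = 20.2: e^(−t/τ₁) = 0.24800, e^(−t/τ₂) = 0.061503.
C₂ = 0.997·[1 − (14.487·0.24800 − 7.2436·0.061503)/(7.2436)] = 0.997·0.56551 = 0.56381 mol/L.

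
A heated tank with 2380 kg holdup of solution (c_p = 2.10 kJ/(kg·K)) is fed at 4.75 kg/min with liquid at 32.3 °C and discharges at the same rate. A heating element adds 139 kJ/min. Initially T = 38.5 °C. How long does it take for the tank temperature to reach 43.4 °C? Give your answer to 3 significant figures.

503 min

M c_p dT/dt = ṁ c_p (T_in − T) + Q̇.
τ = M/ṁ = 501.05 min; T_ss = T_in + Q̇/(ṁ c_p) = 46.235 °C.
T(t) = T_ss + (T₀ − T_ss) e^(−t/τ). Set T = 43.4:
e^(−t/τ) = (43.4 − 46.235)/(38.5 − 46.235) = 0.36650
t = −501.05 · ln(0.36650) = 502.93 min.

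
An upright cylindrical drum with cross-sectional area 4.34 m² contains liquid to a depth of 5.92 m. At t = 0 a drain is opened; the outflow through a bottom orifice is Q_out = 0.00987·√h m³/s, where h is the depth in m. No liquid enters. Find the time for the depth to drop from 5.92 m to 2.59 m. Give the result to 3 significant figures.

A dh/dt = −Q_out = −0.00987 √h.
∫ h^(−1/2) dh = −(0.00987/A) ∫ dt, giving 2√h = 2√h₀ − (0.00987/A) t.
t = 2A(√h₀ − √h)/0.00987 = 2·4.34·(√5.92 − √2.59)/0.00987
  = 8.6800 × (2.4331 − 1.6093) / 0.00987 = 724.44 s.

724 s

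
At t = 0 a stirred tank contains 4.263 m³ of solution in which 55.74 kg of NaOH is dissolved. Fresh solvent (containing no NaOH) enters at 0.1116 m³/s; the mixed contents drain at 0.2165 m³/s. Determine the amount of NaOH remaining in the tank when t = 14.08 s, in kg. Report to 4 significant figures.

23.17 kg

Total volume: dV/dt = Q_in − Q_out = -0.104900 m³/s, so V(t) = 4.263 − 0.104900 t and V(14.08) = 2.78601 m³.
Solute balance: dm/dt = 0 − Q_out C = −Q_out m/V(t).
Separate: dm/m = −Q_out dt/V(t) ⇒ ln(m/m₀) = −(Q_out/(Q_in−Q_out)) ln(V/V₀).
m = m₀ (V₀/V)^(Q_out/(Q_in−Q_out)) = 55.74 × (4.263/2.78601)^(-2.06387) = 23.1687 kg.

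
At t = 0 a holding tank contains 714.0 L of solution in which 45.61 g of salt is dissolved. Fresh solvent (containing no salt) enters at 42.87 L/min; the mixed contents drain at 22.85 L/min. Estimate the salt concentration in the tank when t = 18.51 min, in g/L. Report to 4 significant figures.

Total volume: dV/dt = Q_in − Q_out = 20.0200 L/min, so V(t) = 714.0 + 20.0200 t and V(18.51) = 1084.57 L.
Solute balance: dm/dt = 0 − Q_out C = −Q_out m/V(t).
dm/m = −Q_out dt/(V₀ + 20.0200 t); integrating gives ln(m/m₀) = −(Q_out/(Q_in−Q_out)) ln(V/V₀).
m = m₀ (V₀/V)^(Q_out/(Q_in−Q_out)) = 45.61 × (714.0/1084.57)^(1.14136) = 28.3032 g.
C = m/V = 28.3032/1084.57 = 0.0260962 g/L.

0.02610 g/L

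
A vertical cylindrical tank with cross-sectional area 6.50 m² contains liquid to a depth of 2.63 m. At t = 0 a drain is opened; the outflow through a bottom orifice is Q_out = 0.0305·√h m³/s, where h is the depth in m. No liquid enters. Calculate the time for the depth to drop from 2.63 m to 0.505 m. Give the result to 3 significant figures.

Accumulation of liquid (constant cross-section A): A dh/dt = −0.0305 √h.
∫ h^(−1/2) dh = −(0.0305/A) ∫ dt, giving 2√h = 2√h₀ − (0.0305/A) t.
t = 2A(√h₀ − √h)/0.0305 = 2·6.50·(√2.63 − √0.505)/0.0305
  = 13.000 × (1.6217 − 0.71063) / 0.0305 = 388.34 s.

388 s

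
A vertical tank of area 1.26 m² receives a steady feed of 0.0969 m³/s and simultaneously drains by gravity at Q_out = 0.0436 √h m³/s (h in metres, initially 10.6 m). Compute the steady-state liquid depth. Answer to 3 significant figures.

Level balance: A dh/dt = 0.0969 − 0.0436 √h. Setting dh/dt = 0:
Q_in = 0.0436 √h_ss ⇒ √h_ss = 0.0969/0.0436 = 2.2225.
h_ss = 2.2225² = 4.9394 m. (Since h₀ = 10.6 m > h_ss, the level will fall toward this value.)

4.94 m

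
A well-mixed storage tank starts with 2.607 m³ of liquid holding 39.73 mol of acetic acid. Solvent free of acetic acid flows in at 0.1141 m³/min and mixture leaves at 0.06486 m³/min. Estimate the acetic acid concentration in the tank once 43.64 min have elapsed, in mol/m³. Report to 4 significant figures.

3.784 mol/m³

Total volume: dV/dt = Q_in − Q_out = 0.0492400 m³/min, so V(t) = 2.607 + 0.0492400 t and V(43.64) = 4.75583 m³.
Species balance (pure solvent in): dm/dt = −Q_out · m/V(t).
dm/m = −Q_out dt/(V₀ + 0.0492400 t); integrating gives ln(m/m₀) = −(Q_out/(Q_in−Q_out)) ln(V/V₀).
m = m₀ (V₀/V)^(Q_out/(Q_in−Q_out)) = 39.73 × (2.607/4.75583)^(1.31722) = 17.9974 mol.
C = m/V = 17.9974/4.75583 = 3.78429 mol/m³.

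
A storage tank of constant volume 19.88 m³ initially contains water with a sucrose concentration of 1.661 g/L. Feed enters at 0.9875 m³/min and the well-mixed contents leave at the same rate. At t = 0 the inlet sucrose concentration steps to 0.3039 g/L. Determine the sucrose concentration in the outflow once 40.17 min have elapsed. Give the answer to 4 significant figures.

0.4884 g/L

Transient balance on the dissolved component: V dC/dt = Q(C_in − C).
Rewrite as dC/dt + C/τ = C_in/τ, τ = V/Q = 20.1316 min.
Integrating: C(t) = C_in + (C₀ − C_in) e^(−t/τ).
C(40.17) = 0.3039 + (1.661 − 0.3039)·e^(−40.17/20.1316) = 0.3039 + (1.35710)·0.135964 = 0.488417 g/L.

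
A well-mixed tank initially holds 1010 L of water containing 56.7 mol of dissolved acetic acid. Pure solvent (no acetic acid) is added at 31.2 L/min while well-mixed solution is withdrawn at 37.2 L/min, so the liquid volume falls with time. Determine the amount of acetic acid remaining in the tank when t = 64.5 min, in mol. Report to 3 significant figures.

Let m(t) be the amount of acetic acid. Volume: V(t) = V₀ + (Q_in − Q_out) t = 1010 − 6.0000 t; V(64.5) = 623.00 L.
No acetic acid enters, so dm/dt = −Q_out · (m/V).
Separate: dm/m = −Q_out dt/V(t) ⇒ ln(m/m₀) = −(Q_out/(Q_in−Q_out)) ln(V/V₀).
m = m₀ (V₀/V)^(Q_out/(Q_in−Q_out)) = 56.7 × (1010/623.00)^(-6.2000) = 2.8354 mol.

2.84 mol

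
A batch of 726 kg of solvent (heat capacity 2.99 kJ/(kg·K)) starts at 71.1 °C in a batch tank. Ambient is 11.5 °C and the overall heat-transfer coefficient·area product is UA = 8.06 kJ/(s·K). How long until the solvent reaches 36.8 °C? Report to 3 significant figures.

Unsteady energy balance on the tank contents: M c_p dT/dt = −UA(T − T_amb).
τ = M c_p/UA = 269.32 s; T_ss = T_amb = 11.500 °C.
T(t) = T_ss + (T₀ − T_ss)e^(−t/τ); set T = 36.8:
t = −τ ln[(T − T_ss)/(T₀ − T_ss)] = −269.32 · ln(0.42450) = 230.77 s.

231 s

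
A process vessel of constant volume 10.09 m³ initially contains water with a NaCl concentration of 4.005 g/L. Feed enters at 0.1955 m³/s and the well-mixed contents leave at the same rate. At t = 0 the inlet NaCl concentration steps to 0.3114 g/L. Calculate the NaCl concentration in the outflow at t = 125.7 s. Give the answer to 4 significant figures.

0.6348 g/L

Transient balance on the dissolved component: V dC/dt = Q(C_in − C).
So dC/dt = (C_in − C)/τ with τ = V/Q = 10.09/0.1955 = 51.6113 s.
Integrating: C(t) = C_in + (C₀ − C_in) e^(−t/τ).
C(125.7) = 0.3114 + (4.005 − 0.3114)·e^(−125.7/51.6113) = 0.3114 + (3.69360)·0.0875526 = 0.634784 g/L.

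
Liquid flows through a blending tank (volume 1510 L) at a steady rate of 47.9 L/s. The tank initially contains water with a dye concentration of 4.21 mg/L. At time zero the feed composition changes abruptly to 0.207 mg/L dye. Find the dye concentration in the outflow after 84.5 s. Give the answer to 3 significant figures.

Species balance on the tank: V dC/dt = Q(C_in − C).
Time constant τ = V/Q = 1510/47.9 = 31.524 s.
This is linear first-order; C(t) = C_in + (C₀ − C_in) e^(−t/τ).
C(84.5) = 0.207 + (4.21 − 0.207)·e^(−84.5/31.524) = 0.207 + (4.0030)·0.068529 = 0.48132 mg/L.

0.481 mg/L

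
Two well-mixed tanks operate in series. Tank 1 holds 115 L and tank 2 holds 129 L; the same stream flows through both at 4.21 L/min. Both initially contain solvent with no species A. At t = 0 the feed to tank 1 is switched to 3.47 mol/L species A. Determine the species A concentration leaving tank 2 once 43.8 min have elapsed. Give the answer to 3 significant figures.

1.55 mol/L

Time constants: τᵢ = Vᵢ/Q for each well-mixed tank.
τ₁ = 115/4.21 = 27.316 min; τ₂ = 129/4.21 = 30.641 min.
Solving the cascade with C₁(0)=C₂(0)=0 gives C₂(t) = C_in[1 − (τ₁ e^(−t/τ₁) − τ₂ e^(−t/τ₂))/(τ₁ − τ₂)].
At t = 43.8: e^(−t/τ₁) = 0.20120, e^(−t/τ₂) = 0.23944.
C₂ = 3.47·[1 − (27.316·0.20120 − 30.641·0.23944)/(-3.3254)] = 3.47·0.44641 = 1.5491 mol/L.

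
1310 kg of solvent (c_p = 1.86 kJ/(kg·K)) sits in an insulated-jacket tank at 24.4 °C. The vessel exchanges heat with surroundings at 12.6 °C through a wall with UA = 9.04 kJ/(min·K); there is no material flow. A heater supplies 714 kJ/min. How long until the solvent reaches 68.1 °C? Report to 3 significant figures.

M c_p dT/dt = −UA(T − T_amb) + Q̇.
τ = M c_p/UA = 269.54 min; T_ss = T_amb + Q̇/UA = 12.6 + 714/9.04 = 91.582 °C.
T(t) = T_ss + (T₀ − T_ss)e^(−t/τ); set T = 68.1:
t = −τ ln[(T − T_ss)/(T₀ − T_ss)] = −269.54 · ln(0.34953) = 283.33 min.

283 min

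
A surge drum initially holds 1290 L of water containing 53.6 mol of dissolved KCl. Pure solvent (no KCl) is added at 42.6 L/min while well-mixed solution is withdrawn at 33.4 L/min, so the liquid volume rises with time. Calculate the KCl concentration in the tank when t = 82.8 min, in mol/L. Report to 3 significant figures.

0.00485 mol/L

Total volume: dV/dt = Q_in − Q_out = 9.2000 L/min, so V(t) = 1290 + 9.2000 t and V(82.8) = 2051.8 L.
Solute balance: dm/dt = 0 − Q_out C = −Q_out m/V(t).
Separate: dm/m = −Q_out dt/V(t) ⇒ ln(m/m₀) = −(Q_out/(Q_in−Q_out)) ln(V/V₀).
m = m₀ (V₀/V)^(Q_out/(Q_in−Q_out)) = 53.6 × (1290/2051.8)^(3.6304) = 9.9426 mol.
C = m/V = 9.9426/2051.8 = 0.0048459 mol/L.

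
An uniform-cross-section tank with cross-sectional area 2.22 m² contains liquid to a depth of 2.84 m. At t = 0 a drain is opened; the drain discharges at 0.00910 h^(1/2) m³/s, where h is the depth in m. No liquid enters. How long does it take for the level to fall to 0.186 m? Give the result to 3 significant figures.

Mass balance (ρ constant): A dh/dt = −0.00910 √h.
Separate and integrate: 2(√h − √h₀) = −(0.00910/A) t.
t = 2A(√h₀ − √h)/0.00910 = 2·2.22·(√2.84 − √0.186)/0.00910
  = 4.4400 × (1.6852 − 0.43128) / 0.00910 = 611.82 s.

612 s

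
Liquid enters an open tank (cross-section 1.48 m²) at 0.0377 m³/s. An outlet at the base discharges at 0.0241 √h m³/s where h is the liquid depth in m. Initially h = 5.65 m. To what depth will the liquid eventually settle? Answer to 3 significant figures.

A dh/dt = Q_in − 0.0241 √h. Steady state requires inflow = outflow:
Q_in = 0.0241 √h_ss ⇒ √h_ss = 0.0377/0.0241 = 1.5643.
h_ss = 1.5643² = 2.4471 m. (Since h₀ = 5.65 m > h_ss, the level will fall toward this value.)

2.45 m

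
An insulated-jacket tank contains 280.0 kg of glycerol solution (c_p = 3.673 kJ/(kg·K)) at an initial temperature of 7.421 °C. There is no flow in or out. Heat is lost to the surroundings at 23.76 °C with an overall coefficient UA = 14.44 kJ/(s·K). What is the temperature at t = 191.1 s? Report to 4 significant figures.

First-law balance (no shaft work): M c_p dT/dt = −UA(T − T_amb).
dT/dt = (T_ss − T)/τ with T_ss = T_amb = 23.7600 °C, τ = M c_p/UA = 280.0·3.673/14.44 = 71.2216 s.
Solution: T(t) = T_ss + (T₀ − T_ss) e^(−t/τ).
T(191.1) = 23.7600 + (-16.3390)·0.0683458 = 22.6433 °C.

22.64 °C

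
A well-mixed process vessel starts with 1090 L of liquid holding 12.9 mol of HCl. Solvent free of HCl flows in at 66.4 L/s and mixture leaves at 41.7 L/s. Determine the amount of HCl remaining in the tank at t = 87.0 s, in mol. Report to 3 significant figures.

2.05 mol

Let m(t) be the amount of HCl. Volume: V(t) = V₀ + (Q_in − Q_out) t = 1090 + 24.700 t; V(87.0) = 3238.9 L.
Solute balance: dm/dt = 0 − Q_out C = −Q_out m/V(t).
Separate: dm/m = −Q_out dt/V(t) ⇒ ln(m/m₀) = −(Q_out/(Q_in−Q_out)) ln(V/V₀).
m = m₀ (V₀/V)^(Q_out/(Q_in−Q_out)) = 12.9 × (1090/3238.9)^(1.6883) = 2.0516 mol.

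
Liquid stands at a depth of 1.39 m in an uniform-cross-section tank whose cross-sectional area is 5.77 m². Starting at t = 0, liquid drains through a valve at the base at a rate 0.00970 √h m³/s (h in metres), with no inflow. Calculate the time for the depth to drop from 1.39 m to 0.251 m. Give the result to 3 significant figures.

With no inflow, A dh/dt = −0.00970 √h.
Separate and integrate: 2(√h − √h₀) = −(0.00970/A) t.
t = 2A(√h₀ − √h)/0.00970 = 2·5.77·(√1.39 − √0.251)/0.00970
  = 11.540 × (1.1790 − 0.50100) / 0.00970 = 806.59 s.

807 s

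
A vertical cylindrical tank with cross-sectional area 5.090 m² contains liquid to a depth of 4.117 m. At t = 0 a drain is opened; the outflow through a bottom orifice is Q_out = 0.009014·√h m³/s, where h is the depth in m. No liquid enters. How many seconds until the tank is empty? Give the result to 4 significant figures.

2292 s

With no inflow, A dh/dt = −0.009014 √h.
This is separable: 2 d(√h)/dt = −0.009014/A, so √h = √h₀ − (0.009014/(2A)) t.
Set h = 0: 2√h₀ = (0.009014/A) t_empty ⇒ t_empty = 2A√h₀/0.009014.
t_empty = 2·5.090·√4.117/0.009014 = 10.1800·2.02904/0.009014 = 2291.50 s.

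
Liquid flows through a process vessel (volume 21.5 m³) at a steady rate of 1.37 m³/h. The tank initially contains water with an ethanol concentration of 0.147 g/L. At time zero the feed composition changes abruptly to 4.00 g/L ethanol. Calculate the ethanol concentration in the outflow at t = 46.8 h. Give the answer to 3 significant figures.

3.80 g/L

Transient balance on the dissolved component: V dC/dt = Q(C_in − C).
So dC/dt = (C_in − C)/τ with τ = V/Q = 21.5/1.37 = 15.693 h.
Integrating: C(t) = C_in + (C₀ − C_in) e^(−t/τ).
C(46.8) = 4.00 + (0.147 − 4.00)·e^(−46.8/15.693) = 4.00 + (-3.8530)·0.050684 = 3.8047 g/L.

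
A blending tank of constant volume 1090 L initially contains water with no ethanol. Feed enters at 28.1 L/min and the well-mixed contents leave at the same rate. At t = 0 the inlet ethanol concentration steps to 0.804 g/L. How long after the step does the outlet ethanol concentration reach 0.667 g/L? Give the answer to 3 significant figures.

68.6 min

Species balance: V dC/dt = Q(C_in − C) ⇒ τ = V/Q = 38.790 min.
C(t) = C_in + (C₀ − C_in) e^(−t/τ). Set C = 0.667 and solve for t:
e^(−t/τ) = (C − C_in)/(C₀ − C_in) = (0.667 − 0.804)/(0 − 0.804) = 0.17040
t = −τ ln(…) = 38.790 × 1.7696 = 68.644 min.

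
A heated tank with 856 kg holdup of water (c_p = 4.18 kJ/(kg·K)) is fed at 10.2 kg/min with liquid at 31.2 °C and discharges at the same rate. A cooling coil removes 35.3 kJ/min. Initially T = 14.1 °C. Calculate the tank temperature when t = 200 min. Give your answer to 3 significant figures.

28.9 °C

Heat balance on the well-mixed liquid: M c_p dT/dt = ṁ c_p (T_in − T) − 35.3.
τ = M/ṁ = 83.922 min; T_ss = T_in − Q̇/(ṁ c_p) = 31.2 − 35.3/(10.2·4.18) = 30.372 °C.
Solution: T(t) = T_ss + (T₀ − T_ss) e^(−t/τ).
T(200) = 30.372 + (-16.272)·e^(−200/83.922) = 30.372 + (-16.272)·0.092257 = 28.871 °C.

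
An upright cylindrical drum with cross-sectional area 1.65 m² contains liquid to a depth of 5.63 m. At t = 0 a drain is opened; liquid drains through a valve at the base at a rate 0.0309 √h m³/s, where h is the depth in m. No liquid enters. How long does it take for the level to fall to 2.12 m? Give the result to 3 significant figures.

With no inflow, A dh/dt = −0.0309 √h.
This is separable: 2 d(√h)/dt = −0.0309/A, so √h = √h₀ − (0.0309/(2A)) t.
t = 2A(√h₀ − √h)/0.0309 = 2·1.65·(√5.63 − √2.12)/0.0309
  = 3.3000 × (2.3728 − 1.4560) / 0.0309 = 97.904 s.

97.9 s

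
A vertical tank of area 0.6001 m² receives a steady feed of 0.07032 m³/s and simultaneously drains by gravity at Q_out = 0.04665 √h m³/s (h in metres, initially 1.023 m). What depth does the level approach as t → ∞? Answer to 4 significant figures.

Level balance: A dh/dt = 0.07032 − 0.04665 √h. Setting dh/dt = 0:
Q_in = 0.04665 √h_ss ⇒ √h_ss = 0.07032/0.04665 = 1.50740.
h_ss = 1.50740² = 2.27224 m. (Since h₀ = 1.023 m < h_ss, the level will rise toward this value.)

2.272 m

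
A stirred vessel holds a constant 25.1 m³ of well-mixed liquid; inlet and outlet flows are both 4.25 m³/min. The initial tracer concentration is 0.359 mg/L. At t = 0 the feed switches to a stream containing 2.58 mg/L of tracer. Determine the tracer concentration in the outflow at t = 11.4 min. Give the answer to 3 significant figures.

Species balance on the tank: V dC/dt = Q(C_in − C).
Rewrite as dC/dt + C/τ = C_in/τ, τ = V/Q = 5.9059 min.
This is linear first-order; C(t) = C_in + (C₀ − C_in) e^(−t/τ).
C(11.4) = 2.58 + (0.359 − 2.58)·e^(−11.4/5.9059) = 2.58 + (-2.2210)·0.14511 = 2.2577 mg/L.

2.26 mg/L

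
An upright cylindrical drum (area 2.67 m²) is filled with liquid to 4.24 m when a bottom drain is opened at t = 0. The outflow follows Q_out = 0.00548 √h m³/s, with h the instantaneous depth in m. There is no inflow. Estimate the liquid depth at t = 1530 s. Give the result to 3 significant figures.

0.239 m

Mass balance (ρ constant): A dh/dt = −0.00548 √h.
∫ h^(−1/2) dh = −(0.00548/A) ∫ dt, giving 2√h = 2√h₀ − (0.00548/A) t.
√h = √4.24 − 0.00548·1530/(2·2.67) = 2.0591 − 1.5701 = 0.48901.
h = 0.48901² = 0.23913 m.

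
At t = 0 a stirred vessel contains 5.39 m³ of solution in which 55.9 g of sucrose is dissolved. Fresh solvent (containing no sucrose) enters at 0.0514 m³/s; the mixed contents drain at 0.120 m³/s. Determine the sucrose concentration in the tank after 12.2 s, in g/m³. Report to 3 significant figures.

Total volume: dV/dt = Q_in − Q_out = -0.068600 m³/s, so V(t) = 5.39 − 0.068600 t and V(12.2) = 4.5531 m³.
No sucrose enters, so dm/dt = −Q_out · (m/V).
Separate: dm/m = −Q_out dt/V(t) ⇒ ln(m/m₀) = −(Q_out/(Q_in−Q_out)) ln(V/V₀).
m = m₀ (V₀/V)^(Q_out/(Q_in−Q_out)) = 55.9 × (5.39/4.5531)^(-1.7493) = 41.612 g.
C = m/V = 41.612/4.5531 = 9.1393 g/m³.

9.14 g/m³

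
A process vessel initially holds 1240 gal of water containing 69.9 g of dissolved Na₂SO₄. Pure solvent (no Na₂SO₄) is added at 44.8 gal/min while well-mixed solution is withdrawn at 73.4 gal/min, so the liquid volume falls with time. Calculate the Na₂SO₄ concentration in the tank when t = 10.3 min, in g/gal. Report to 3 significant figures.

0.0369 g/gal

Let m(t) be the amount of Na₂SO₄. Volume: V(t) = V₀ + (Q_in − Q_out) t = 1240 − 28.600 t; V(10.3) = 945.42 gal.
Solute balance: dm/dt = 0 − Q_out C = −Q_out m/V(t).
Separate: dm/m = −Q_out dt/V(t) ⇒ ln(m/m₀) = −(Q_out/(Q_in−Q_out)) ln(V/V₀).
m = m₀ (V₀/V)^(Q_out/(Q_in−Q_out)) = 69.9 × (1240/945.42)^(-2.5664) = 34.847 g.
C = m/V = 34.847/945.42 = 0.036858 g/gal.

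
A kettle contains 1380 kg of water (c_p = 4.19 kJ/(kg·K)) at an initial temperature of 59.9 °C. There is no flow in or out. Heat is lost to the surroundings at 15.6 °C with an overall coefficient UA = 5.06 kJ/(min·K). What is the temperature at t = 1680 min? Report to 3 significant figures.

25.8 °C

Lumped-capacitance energy balance: M c_p dT/dt = UA(T_amb − T).
dT/dt = (T_ss − T)/τ with T_ss = T_amb = 15.600 °C, τ = M c_p/UA = 1380·4.19/5.06 = 1142.7 min.
Solution: T(t) = T_ss + (T₀ − T_ss) e^(−t/τ).
T(1680) = 15.600 + (44.300)·0.22989 = 25.784 °C.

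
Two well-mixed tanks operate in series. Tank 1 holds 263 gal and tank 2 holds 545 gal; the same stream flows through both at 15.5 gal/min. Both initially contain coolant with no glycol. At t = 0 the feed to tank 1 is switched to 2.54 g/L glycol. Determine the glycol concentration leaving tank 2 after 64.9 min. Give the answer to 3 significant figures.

1.82 g/L

Each tank obeys Vᵢ dCᵢ/dt = Q(Cᵢ₋₁ − Cᵢ), so τᵢ = Vᵢ/Q.
τ₁ = 263/15.5 = 16.968 min; τ₂ = 545/15.5 = 35.161 min.
Tank 1: C₁ = C_in(1 − e^(−t/τ₁)). Tank 2 (τ₁ ≠ τ₂): C₂ = C_in[1 − (τ₁ e^(−t/τ₁) − τ₂ e^(−t/τ₂))/(τ₁ − τ₂)].
At t = 64.9: e^(−t/τ₁) = 0.021821, e^(−t/τ₂) = 0.15790.
C₂ = 2.54·[1 − (16.968·0.021821 − 35.161·0.15790)/(-18.194)] = 2.54·0.71518 = 1.8166 g/L.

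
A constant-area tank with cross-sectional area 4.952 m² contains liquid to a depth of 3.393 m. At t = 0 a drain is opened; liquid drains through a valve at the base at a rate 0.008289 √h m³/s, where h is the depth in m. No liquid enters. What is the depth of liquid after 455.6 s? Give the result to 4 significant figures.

2.134 m

A dh/dt = −Q_out = −0.008289 √h.
∫ h^(−1/2) dh = −(0.008289/A) ∫ dt, giving 2√h = 2√h₀ − (0.008289/A) t.
√h = √3.393 − 0.008289·455.6/(2·4.952) = 1.84201 − 0.381307 = 1.46070.
h = 1.46070² = 2.13365 m.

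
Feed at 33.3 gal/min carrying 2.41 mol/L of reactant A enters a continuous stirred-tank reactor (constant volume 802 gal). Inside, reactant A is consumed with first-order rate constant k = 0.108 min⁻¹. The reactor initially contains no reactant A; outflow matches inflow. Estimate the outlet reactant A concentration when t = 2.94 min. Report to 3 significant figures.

Accumulation = in − out − consumed: V dC/dt = Q C_in − Q C − k V C.
dC/dt = (Q/V) C_in − (Q/V + k) C; effective rate a = Q/V + k = 0.041521 + 0.108 = 0.14952 min⁻¹.
C_ss = Q C_in/(Q + kV) = 0.66924 mol/L; C(t) = C_ss + (C₀ − C_ss) e^(−a t).
C(2.94) = 0.66924 + (-0.66924)·e^(−0.14952·2.94) = 0.66924 + (-0.66924)·0.64430 = 0.23805 mol/L.

0.238 mol/L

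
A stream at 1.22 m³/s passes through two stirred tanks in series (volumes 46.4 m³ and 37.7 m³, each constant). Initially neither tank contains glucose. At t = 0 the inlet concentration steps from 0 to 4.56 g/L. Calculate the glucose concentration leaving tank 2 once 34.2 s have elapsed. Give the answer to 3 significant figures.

1.20 g/L

Species balance on tank i: dCᵢ/dt = (Cᵢ₋₁ − Cᵢ)/τᵢ with τᵢ = Vᵢ/Q.
τ₁ = 46.4/1.22 = 38.033 s; τ₂ = 37.7/1.22 = 30.902 s.
Tank 1: C₁ = C_in(1 − e^(−t/τ₁)). Tank 2 (τ₁ ≠ τ₂): C₂ = C_in[1 − (τ₁ e^(−t/τ₁) − τ₂ e^(−t/τ₂))/(τ₁ − τ₂)].
At t = 34.2: e^(−t/τ₁) = 0.40689, e^(−t/τ₂) = 0.33064.
C₂ = 4.56·[1 − (38.033·0.40689 − 30.902·0.33064)/(7.1311)] = 4.56·0.26270 = 1.1979 g/L.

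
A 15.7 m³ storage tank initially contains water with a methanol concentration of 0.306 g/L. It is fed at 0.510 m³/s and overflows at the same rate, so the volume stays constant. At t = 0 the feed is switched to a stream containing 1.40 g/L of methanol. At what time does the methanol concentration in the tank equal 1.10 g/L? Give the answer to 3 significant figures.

39.8 s

Species balance on the tank: V dC/dt = Q(C_in − C), so τ = V/Q = 30.784 s.
C(t) = C_in + (C₀ − C_in) e^(−t/τ). Set C = 1.10 and solve for t:
e^(−t/τ) = (C − C_in)/(C₀ − C_in) = (1.10 − 1.40)/(0.306 − 1.40) = 0.27422
t = −τ ln(…) = 30.784 × 1.2938 = 39.829 s.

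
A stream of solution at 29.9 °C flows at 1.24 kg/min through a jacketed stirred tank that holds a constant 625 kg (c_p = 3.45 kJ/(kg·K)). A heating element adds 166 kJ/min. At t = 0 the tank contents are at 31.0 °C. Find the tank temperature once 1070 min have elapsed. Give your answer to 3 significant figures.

M c_p dT/dt = ṁ c_p (T_in − T) + Q̇.
τ = M/ṁ = 504.03 min; T_ss = T_in + Q̇/(ṁ c_p) = 29.9 + 166/(1.24·3.45) = 68.703 °C.
Solution: T(t) = T_ss + (T₀ − T_ss) e^(−t/τ).
T(1070) = 68.703 + (-37.703)·e^(−1070/504.03) = 68.703 + (-37.703)·0.11969 = 64.191 °C.

64.2 °C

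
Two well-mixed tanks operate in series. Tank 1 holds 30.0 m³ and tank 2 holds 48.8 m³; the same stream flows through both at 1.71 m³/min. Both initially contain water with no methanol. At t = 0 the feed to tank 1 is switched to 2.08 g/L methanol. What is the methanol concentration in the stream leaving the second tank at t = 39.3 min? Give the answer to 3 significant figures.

Species balance on tank i: dCᵢ/dt = (Cᵢ₋₁ − Cᵢ)/τᵢ with τᵢ = Vᵢ/Q.
τ₁ = 30.0/1.71 = 17.544 min; τ₂ = 48.8/1.71 = 28.538 min.
Solving the cascade with C₁(0)=C₂(0)=0 gives C₂(t) = C_in[1 − (τ₁ e^(−t/τ₁) − τ₂ e^(−t/τ₂))/(τ₁ − τ₂)].
At t = 39.3: e^(−t/τ₁) = 0.10645, e^(−t/τ₂) = 0.25231.
C₂ = 2.08·[1 − (17.544·0.10645 − 28.538·0.25231)/(-10.994)] = 2.08·0.51494 = 1.0711 g/L.

1.07 g/L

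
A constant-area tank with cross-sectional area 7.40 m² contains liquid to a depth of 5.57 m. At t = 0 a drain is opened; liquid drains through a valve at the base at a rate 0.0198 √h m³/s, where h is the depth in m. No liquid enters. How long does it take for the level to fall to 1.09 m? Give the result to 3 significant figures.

With no inflow, A dh/dt = −0.0198 √h.
This is separable: 2 d(√h)/dt = −0.0198/A, so √h = √h₀ − (0.0198/(2A)) t.
t = 2A(√h₀ − √h)/0.0198 = 2·7.40·(√5.57 − √1.09)/0.0198
  = 14.800 × (2.3601 − 1.0440) / 0.0198 = 983.72 s.

984 s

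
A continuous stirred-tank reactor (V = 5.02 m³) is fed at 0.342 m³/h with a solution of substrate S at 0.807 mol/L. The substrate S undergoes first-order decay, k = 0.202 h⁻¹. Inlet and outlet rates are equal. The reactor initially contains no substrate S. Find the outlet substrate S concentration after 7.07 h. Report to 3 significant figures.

0.173 mol/L

Species balance: V dC/dt = Q C_in − Q C − k V C.
dC/dt = (Q/V) C_in − (Q/V + k) C; effective rate a = Q/V + k = 0.068127 + 0.202 = 0.27013 h⁻¹.
C_ss = Q C_in/(Q + kV) = 0.20353 mol/L; C(t) = C_ss + (C₀ − C_ss) e^(−a t).
C(7.07) = 0.20353 + (-0.20353)·e^(−0.27013·7.07) = 0.20353 + (-0.20353)·0.14811 = 0.17338 mol/L.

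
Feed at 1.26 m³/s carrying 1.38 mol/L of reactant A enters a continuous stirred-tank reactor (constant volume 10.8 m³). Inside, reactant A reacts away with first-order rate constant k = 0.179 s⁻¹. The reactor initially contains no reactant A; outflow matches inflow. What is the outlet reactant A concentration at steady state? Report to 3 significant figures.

Species balance: V dC/dt = Q C_in − Q C − k V C.
At steady state: 0 = Q C_in − (Q + kV) C_ss, so C_ss = Q C_in/(Q + kV).
C_ss = 1.26·1.38/(1.26 + 0.179·10.8) = 1.7388/3.1932 = 0.54453 mol/L.

0.545 mol/L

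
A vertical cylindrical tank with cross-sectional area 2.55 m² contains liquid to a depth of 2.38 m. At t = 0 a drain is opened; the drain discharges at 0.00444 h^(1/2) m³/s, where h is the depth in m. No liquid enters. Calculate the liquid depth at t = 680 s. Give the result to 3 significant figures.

With no inflow, A dh/dt = −0.00444 √h.
∫ h^(−1/2) dh = −(0.00444/A) ∫ dt, giving 2√h = 2√h₀ − (0.00444/A) t.
√h = √2.38 − 0.00444·680/(2·2.55) = 1.5427 − 0.59200 = 0.95072.
h = 0.95072² = 0.90388 m.

0.904 m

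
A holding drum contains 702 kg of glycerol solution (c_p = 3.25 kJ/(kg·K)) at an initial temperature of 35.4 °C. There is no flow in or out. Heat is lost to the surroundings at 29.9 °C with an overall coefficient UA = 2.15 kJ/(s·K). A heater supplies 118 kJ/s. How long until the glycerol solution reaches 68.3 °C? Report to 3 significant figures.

M c_p dT/dt = −UA(T − T_amb) + Q̇.
τ = M c_p/UA = 1061.2 s; T_ss = T_amb + Q̇/UA = 29.9 + 118/2.15 = 84.784 °C.
T(t) = T_ss + (T₀ − T_ss)e^(−t/τ); set T = 68.3:
t = −τ ln[(T − T_ss)/(T₀ − T_ss)] = −1061.2 · ln(0.33379) = 1164.4 s.

1160 s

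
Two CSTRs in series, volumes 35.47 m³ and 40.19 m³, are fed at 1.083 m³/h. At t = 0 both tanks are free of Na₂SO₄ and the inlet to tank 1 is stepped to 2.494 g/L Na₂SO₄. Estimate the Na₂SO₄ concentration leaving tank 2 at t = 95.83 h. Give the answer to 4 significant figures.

Species balance on tank i: dCᵢ/dt = (Cᵢ₋₁ − Cᵢ)/τᵢ with τᵢ = Vᵢ/Q.
τ₁ = 35.47/1.083 = 32.7516 h; τ₂ = 40.19/1.083 = 37.1099 h.
Solving the cascade with C₁(0)=C₂(0)=0 gives C₂(t) = C_in[1 − (τ₁ e^(−t/τ₁) − τ₂ e^(−t/τ₂))/(τ₁ − τ₂)].
At t = 95.83: e^(−t/τ₁) = 0.0536131, e^(−t/τ₂) = 0.0755976.
C₂ = 2.494·[1 − (32.7516·0.0536131 − 37.1099·0.0755976)/(-4.35826)] = 2.494·0.759193 = 1.89343 g/L.

1.893 g/L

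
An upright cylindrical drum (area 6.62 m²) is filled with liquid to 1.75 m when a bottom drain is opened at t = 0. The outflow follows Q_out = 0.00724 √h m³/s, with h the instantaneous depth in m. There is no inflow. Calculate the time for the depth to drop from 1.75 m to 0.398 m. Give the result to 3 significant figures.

1270 s

A dh/dt = −Q_out = −0.00724 √h.
∫ h^(−1/2) dh = −(0.00724/A) ∫ dt, giving 2√h = 2√h₀ − (0.00724/A) t.
t = 2A(√h₀ − √h)/0.00724 = 2·6.62·(√1.75 − √0.398)/0.00724
  = 13.240 × (1.3229 − 0.63087) / 0.00724 = 1265.5 s.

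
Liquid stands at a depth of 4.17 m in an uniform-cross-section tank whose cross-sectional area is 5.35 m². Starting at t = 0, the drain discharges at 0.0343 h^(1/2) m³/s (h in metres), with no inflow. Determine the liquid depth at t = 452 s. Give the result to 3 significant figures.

A dh/dt = −Q_out = −0.0343 √h.
Separate and integrate: 2(√h − √h₀) = −(0.0343/A) t.
√h = √4.17 − 0.0343·452/(2·5.35) = 2.0421 − 1.4489 = 0.59312.
h = 0.59312² = 0.35180 m.

0.352 m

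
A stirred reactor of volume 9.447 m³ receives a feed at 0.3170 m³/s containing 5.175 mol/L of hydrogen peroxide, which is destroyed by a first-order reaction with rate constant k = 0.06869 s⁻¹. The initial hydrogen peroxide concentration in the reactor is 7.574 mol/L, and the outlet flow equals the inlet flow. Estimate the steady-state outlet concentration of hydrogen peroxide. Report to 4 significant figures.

Accumulation = in − out − consumed: V dC/dt = Q C_in − Q C − k V C.
At steady state: 0 = Q C_in − (Q + kV) C_ss, so C_ss = Q C_in/(Q + kV).
C_ss = 0.3170·5.175/(0.3170 + 0.06869·9.447) = 1.64047/0.965914 = 1.69836 mol/L.

1.698 mol/L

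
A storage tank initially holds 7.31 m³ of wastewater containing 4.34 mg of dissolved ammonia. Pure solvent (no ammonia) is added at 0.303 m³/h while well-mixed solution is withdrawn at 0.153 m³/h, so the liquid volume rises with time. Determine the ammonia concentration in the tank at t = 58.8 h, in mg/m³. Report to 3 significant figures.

0.120 mg/m³

Let m(t) be the amount of ammonia. Volume: V(t) = V₀ + (Q_in − Q_out) t = 7.31 + 0.15000 t; V(58.8) = 16.130 m³.
Species balance (pure solvent in): dm/dt = −Q_out · m/V(t).
dm/m = −Q_out dt/(V₀ + 0.15000 t); integrating gives ln(m/m₀) = −(Q_out/(Q_in−Q_out)) ln(V/V₀).
m = m₀ (V₀/V)^(Q_out/(Q_in−Q_out)) = 4.34 × (7.31/16.130)^(1.0200) = 1.9360 mg.
C = m/V = 1.9360/16.130 = 0.12002 mg/m³.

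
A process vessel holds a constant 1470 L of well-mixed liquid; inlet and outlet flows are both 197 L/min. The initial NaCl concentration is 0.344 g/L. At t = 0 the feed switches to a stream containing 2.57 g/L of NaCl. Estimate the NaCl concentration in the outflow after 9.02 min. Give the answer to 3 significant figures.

Transient balance on the dissolved component: V dC/dt = Q(C_in − C).
Time constant τ = V/Q = 1470/197 = 7.4619 min.
C approaches C_in exponentially: C(t) = C_in + (C₀ − C_in) e^(−t/τ).
C(9.02) = 2.57 + (0.344 − 2.57)·e^(−9.02/7.4619) = 2.57 + (-2.2260)·0.29855 = 1.9054 g/L.

1.91 g/L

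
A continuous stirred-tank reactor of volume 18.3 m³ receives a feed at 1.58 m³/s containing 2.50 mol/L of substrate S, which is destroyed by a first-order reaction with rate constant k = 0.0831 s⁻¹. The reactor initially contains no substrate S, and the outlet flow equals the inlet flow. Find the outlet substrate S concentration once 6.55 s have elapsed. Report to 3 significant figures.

Species balance: V dC/dt = Q C_in − Q C − k V C.
dC/dt = (Q/V) C_in − (Q/V + k) C; effective rate a = Q/V + k = 0.086339 + 0.0831 = 0.16944 s⁻¹.
C_ss = Q C_in/(Q + kV) = 1.2739 mol/L; C(t) = C_ss + (C₀ − C_ss) e^(−a t).
C(6.55) = 1.2739 + (-1.2739)·e^(−0.16944·6.55) = 1.2739 + (-1.2739)·0.32962 = 0.85400 mol/L.

0.854 mol/L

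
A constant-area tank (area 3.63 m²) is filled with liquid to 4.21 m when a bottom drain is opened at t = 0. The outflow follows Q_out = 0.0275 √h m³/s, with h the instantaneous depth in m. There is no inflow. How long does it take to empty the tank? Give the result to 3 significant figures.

Unsteady balance on liquid volume: A dh/dt = −0.0275 √h.
Separate and integrate: 2(√h − √h₀) = −(0.0275/A) t.
Tank is empty when √h = 0: t_empty = 2A√h₀/0.0275.
t_empty = 2·3.63·√4.21/0.0275 = 7.2600·2.0518/0.0275 = 541.68 s.

542 s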